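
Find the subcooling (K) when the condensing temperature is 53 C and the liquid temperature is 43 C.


Subcooling = T_cond - T_liquid
Subcooling = 53 - 43
Subcooling = 10 K

10


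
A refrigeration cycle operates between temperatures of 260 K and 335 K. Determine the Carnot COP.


dT = 335 - 260 = 75 K
COP_carnot = T_cold / dT = 260 / 75
COP_carnot = 3.467

3.467


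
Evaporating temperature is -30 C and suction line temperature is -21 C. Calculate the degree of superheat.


Superheat = T_suction - T_evap
Superheat = -21 - (-30)
Superheat = 9 K

9


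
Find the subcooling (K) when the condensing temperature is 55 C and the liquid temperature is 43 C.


Subcooling = T_cond - T_liquid
Subcooling = 55 - 43
Subcooling = 12 K

12


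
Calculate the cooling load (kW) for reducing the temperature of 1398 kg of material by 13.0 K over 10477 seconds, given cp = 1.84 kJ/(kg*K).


Q = m * cp * dT / t
Q = 1398 * 1.84 * 13.0 / 10477
Q = 3.192 kW

3.192


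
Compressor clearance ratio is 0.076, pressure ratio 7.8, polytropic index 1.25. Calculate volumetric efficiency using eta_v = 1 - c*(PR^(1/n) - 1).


PR^(1/n) = 7.8^(1/1.25) = 5.17220443
eta_v = 1 - 0.076 * (5.17220443 - 1)
eta_v = 0.6829

0.6829


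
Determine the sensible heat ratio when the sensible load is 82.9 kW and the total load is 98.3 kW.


SHR = Q_sensible / Q_total
SHR = 82.9 / 98.3
SHR = 0.843

0.843


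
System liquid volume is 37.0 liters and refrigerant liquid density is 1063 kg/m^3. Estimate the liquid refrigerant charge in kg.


Charge = V * rho / 1000
Charge = 37.0 * 1063 / 1000
Charge = 39.33 kg

39.33


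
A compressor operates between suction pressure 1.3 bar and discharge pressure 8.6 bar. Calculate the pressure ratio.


PR = P_high / P_low
PR = 8.6 / 1.3
PR = 6.615

6.615


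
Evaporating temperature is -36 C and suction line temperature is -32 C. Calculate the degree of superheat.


Superheat = T_suction - T_evap
Superheat = -32 - (-36)
Superheat = 4 K

4


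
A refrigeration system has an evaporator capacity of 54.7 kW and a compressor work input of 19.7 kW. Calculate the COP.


COP = Q_evap / W
COP = 54.7 / 19.7
COP = 2.777

2.777


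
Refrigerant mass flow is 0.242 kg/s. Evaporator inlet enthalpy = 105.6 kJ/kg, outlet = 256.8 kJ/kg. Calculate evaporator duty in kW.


dh = 256.8 - 105.6 = 151.2 kJ/kg
Q_evap = m_dot * dh = 0.242 * 151.2
Q_evap = 36.59 kW

36.59


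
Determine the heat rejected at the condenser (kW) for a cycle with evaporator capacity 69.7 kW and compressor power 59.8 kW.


Q_cond = Q_evap + W
Q_cond = 69.7 + 59.8
Q_cond = 129.5 kW

129.5


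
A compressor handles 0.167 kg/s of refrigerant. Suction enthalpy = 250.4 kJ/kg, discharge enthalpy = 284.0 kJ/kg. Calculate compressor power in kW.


dh = 284.0 - 250.4 = 33.6 kJ/kg
W = m_dot * dh = 0.167 * 33.6 = 5.61 kW

5.61


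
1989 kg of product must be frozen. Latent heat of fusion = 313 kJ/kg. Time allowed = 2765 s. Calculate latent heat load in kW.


Q_lat = m * h_fg / t
Q_lat = 1989 * 313 / 2765
Q_lat = 225.16 kW

225.16


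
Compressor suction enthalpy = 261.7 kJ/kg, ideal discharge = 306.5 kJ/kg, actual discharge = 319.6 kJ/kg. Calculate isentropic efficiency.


dh_ideal = 306.5 - 261.7 = 44.8 kJ/kg
dh_actual = 319.6 - 261.7 = 57.9 kJ/kg
eta_s = dh_ideal / dh_actual = 44.8 / 57.9
eta_s = 0.7737

0.7737


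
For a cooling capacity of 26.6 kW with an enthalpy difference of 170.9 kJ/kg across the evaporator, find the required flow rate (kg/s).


m_dot = Q / dh
m_dot = 26.6 / 170.9
m_dot = 0.1556 kg/s

0.1556


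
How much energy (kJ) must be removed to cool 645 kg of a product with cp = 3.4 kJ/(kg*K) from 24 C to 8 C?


dT = 24 - (8) = 16 K
Q = m * cp * dT = 645 * 3.4 * 16
Q = 35088 kJ

35088


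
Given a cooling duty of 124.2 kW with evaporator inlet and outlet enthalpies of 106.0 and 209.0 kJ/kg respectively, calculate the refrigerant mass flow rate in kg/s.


dh = 209.0 - 106.0 = 103.0 kJ/kg
m_dot = Q / dh = 124.2 / 103.0 = 1.2058 kg/s

1.2058


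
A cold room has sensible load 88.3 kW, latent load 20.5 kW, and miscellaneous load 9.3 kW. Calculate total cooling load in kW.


Q_total = Q_s + Q_l + Q_misc
Q_total = 88.3 + 20.5 + 9.3
Q_total = 118.1 kW

118.1


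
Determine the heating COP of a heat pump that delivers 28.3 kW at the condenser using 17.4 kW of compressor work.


COP_hp = Q_cond / W
COP_hp = 28.3 / 17.4
COP_hp = 1.626

1.626


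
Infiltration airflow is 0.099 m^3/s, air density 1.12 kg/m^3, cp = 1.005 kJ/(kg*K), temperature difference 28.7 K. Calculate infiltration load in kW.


Q = V_dot * rho * cp * dT
Q = 0.099 * 1.12 * 1.005 * 28.7
Q = 3.198 kW

3.198


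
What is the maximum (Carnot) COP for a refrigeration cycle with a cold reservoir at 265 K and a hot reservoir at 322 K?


dT = 322 - 265 = 57 K
COP_carnot = T_cold / dT = 265 / 57
COP_carnot = 4.649

4.649


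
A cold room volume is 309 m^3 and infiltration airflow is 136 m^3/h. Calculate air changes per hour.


ACH = flow / volume
ACH = 136 / 309
ACH = 0.44

0.44


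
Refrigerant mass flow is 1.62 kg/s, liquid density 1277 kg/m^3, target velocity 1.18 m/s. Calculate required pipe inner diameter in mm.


A = m_dot / (rho * v) = 1.62 / (1277 * 1.18) = 0.001075083286 m^2
d = sqrt(4*A/pi) * 1000
d = 37.0 mm

37.0


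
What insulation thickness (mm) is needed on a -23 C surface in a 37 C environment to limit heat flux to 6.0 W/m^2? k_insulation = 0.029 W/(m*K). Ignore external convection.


dT = 37 - (-23) = 60 K
thickness = k * dT / q_max * 1000
thickness = 0.029 * 60 / 6.0 * 1000
thickness = 290.0 mm

290.0


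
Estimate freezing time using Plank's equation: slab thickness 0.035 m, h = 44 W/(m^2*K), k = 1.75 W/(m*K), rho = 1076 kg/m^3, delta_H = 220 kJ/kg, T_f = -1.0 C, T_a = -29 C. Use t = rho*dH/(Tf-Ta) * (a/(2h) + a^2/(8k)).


dT = -1.0 - (-29) = 28.0 K
term1 = a/(2h) = 0.035/(2*44) = 0.0003977272727
term2 = a^2/(8k) = 0.035^2/(8*1.75) = 0.0000875
t = rho*dH*1000/dT * (term1 + term2)
t = 1076*220*1000/28.0 * (0.0003977272727 + 0.0000875)
t = 4102 s

4102


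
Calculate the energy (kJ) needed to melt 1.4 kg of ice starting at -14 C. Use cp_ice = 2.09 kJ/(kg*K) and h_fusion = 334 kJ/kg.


Sensible heat = cp * dT = 2.09 * 14 = 29.26 kJ/kg
Total per kg = 29.26 + 334 = 363.26 kJ/kg
Q = m * total = 1.4 * 363.26
Q = 508.6 kJ

508.6


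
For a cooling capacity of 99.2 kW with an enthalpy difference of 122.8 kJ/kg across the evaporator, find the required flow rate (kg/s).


m_dot = Q / dh
m_dot = 99.2 / 122.8
m_dot = 0.8078 kg/s

0.8078


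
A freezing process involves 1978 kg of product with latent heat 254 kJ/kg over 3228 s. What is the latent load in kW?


Q_lat = m * h_fg / t
Q_lat = 1978 * 254 / 3228
Q_lat = 155.64 kW

155.64


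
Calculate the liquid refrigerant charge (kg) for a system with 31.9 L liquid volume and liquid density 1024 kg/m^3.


Charge = V * rho / 1000
Charge = 31.9 * 1024 / 1000
Charge = 32.67 kg

32.67


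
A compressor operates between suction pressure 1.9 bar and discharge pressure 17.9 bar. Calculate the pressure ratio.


PR = P_high / P_low
PR = 17.9 / 1.9
PR = 9.421

9.421


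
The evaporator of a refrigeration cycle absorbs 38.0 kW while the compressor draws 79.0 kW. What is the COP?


COP = Q_evap / W
COP = 38.0 / 79.0
COP = 0.481

0.481


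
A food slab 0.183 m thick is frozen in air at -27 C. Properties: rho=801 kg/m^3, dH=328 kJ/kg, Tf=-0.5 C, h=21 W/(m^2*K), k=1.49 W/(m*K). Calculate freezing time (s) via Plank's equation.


dT = -0.5 - (-27) = 26.5 K
term1 = a/(2h) = 0.183/(2*21) = 0.004357142857
term2 = a^2/(8k) = 0.183^2/(8*1.49) = 0.002809479866
t = rho*dH*1000/dT * (term1 + term2)
t = 801*328*1000/26.5 * (0.004357142857 + 0.002809479866)
t = 71052 s

71052


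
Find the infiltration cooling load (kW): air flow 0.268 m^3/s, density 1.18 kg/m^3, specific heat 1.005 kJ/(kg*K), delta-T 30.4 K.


Q = V_dot * rho * cp * dT
Q = 0.268 * 1.18 * 1.005 * 30.4
Q = 9.662 kW

9.662


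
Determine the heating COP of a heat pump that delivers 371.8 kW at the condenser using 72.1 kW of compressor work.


COP_hp = Q_cond / W
COP_hp = 371.8 / 72.1
COP_hp = 5.157

5.157


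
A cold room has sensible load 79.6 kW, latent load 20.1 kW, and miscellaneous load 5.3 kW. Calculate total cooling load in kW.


Q_total = Q_s + Q_l + Q_misc
Q_total = 79.6 + 20.1 + 5.3
Q_total = 105.0 kW

105.0


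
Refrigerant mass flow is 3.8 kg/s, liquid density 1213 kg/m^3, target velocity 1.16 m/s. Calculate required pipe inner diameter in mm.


A = m_dot / (rho * v) = 3.8 / (1213 * 1.16) = 0.002700628251 m^2
d = sqrt(4*A/pi) * 1000
d = 58.6 mm

58.6


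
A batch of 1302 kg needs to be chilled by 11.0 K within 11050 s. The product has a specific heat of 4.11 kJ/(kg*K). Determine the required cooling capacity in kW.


Q = m * cp * dT / t
Q = 1302 * 4.11 * 11.0 / 11050
Q = 5.327 kW

5.327


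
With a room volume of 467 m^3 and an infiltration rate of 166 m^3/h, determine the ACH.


ACH = flow / volume
ACH = 166 / 467
ACH = 0.355

0.355


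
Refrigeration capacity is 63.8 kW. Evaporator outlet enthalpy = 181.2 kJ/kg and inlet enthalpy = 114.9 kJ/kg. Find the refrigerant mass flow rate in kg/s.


dh = 181.2 - 114.9 = 66.3 kJ/kg
m_dot = Q / dh = 63.8 / 66.3 = 0.9623 kg/s

0.9623


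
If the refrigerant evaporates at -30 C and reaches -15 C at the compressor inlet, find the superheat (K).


Superheat = T_suction - T_evap
Superheat = -15 - (-30)
Superheat = 15 K

15


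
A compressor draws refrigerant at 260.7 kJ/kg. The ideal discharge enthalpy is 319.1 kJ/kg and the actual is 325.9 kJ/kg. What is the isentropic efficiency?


dh_ideal = 319.1 - 260.7 = 58.4 kJ/kg
dh_actual = 325.9 - 260.7 = 65.2 kJ/kg
eta_s = dh_ideal / dh_actual = 58.4 / 65.2
eta_s = 0.8957

0.8957


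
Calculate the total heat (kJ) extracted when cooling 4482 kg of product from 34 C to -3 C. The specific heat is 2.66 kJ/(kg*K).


dT = 34 - (-3) = 37 K
Q = m * cp * dT = 4482 * 2.66 * 37
Q = 441118 kJ

441118


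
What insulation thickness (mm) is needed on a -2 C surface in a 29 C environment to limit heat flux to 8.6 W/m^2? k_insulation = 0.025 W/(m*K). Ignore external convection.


dT = 29 - (-2) = 31 K
thickness = k * dT / q_max * 1000
thickness = 0.025 * 31 / 8.6 * 1000
thickness = 90.1 mm

90.1


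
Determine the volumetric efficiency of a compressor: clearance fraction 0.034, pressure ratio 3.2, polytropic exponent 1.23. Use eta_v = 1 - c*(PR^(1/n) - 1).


PR^(1/n) = 3.2^(1/1.23) = 2.57448899
eta_v = 1 - 0.034 * (2.57448899 - 1)
eta_v = 0.9465

0.9465


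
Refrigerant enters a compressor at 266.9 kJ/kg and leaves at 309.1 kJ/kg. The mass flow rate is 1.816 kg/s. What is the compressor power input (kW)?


dh = 309.1 - 266.9 = 42.2 kJ/kg
W = m_dot * dh = 1.816 * 42.2 = 76.64 kW

76.64


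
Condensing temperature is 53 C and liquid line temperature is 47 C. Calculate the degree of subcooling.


Subcooling = T_cond - T_liquid
Subcooling = 53 - 47
Subcooling = 6 K

6


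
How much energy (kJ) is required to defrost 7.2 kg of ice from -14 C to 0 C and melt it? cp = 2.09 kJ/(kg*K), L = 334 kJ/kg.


Sensible heat = cp * dT = 2.09 * 14 = 29.26 kJ/kg
Total per kg = 29.26 + 334 = 363.26 kJ/kg
Q = m * total = 7.2 * 363.26
Q = 2615.5 kJ

2615.5


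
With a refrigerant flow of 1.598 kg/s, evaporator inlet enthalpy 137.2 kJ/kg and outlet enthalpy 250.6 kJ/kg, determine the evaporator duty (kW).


dh = 250.6 - 137.2 = 113.4 kJ/kg
Q_evap = m_dot * dh = 1.598 * 113.4
Q_evap = 181.21 kW

181.21


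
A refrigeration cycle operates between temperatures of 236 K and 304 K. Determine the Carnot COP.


dT = 304 - 236 = 68 K
COP_carnot = T_cold / dT = 236 / 68
COP_carnot = 3.471

3.471


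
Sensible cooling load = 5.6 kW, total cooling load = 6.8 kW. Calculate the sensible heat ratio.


SHR = Q_sensible / Q_total
SHR = 5.6 / 6.8
SHR = 0.824

0.824


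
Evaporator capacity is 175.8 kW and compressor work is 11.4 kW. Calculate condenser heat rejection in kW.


Q_cond = Q_evap + W
Q_cond = 175.8 + 11.4
Q_cond = 187.2 kW

187.2


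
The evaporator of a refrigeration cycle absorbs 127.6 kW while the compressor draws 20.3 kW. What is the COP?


COP = Q_evap / W
COP = 127.6 / 20.3
COP = 6.286

6.286


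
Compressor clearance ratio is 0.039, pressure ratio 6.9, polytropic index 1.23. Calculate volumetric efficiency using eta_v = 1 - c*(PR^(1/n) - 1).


PR^(1/n) = 6.9^(1/1.23) = 4.80829529
eta_v = 1 - 0.039 * (4.80829529 - 1)
eta_v = 0.8515

0.8515


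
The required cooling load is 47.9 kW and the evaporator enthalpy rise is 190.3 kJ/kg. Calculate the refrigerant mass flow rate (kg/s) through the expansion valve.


m_dot = Q / dh
m_dot = 47.9 / 190.3
m_dot = 0.2517 kg/s

0.2517


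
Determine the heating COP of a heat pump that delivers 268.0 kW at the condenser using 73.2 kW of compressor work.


COP_hp = Q_cond / W
COP_hp = 268.0 / 73.2
COP_hp = 3.661

3.661


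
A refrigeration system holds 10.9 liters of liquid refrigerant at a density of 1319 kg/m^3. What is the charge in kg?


Charge = V * rho / 1000
Charge = 10.9 * 1319 / 1000
Charge = 14.38 kg

14.38


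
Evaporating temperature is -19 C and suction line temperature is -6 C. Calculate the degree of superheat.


Superheat = T_suction - T_evap
Superheat = -6 - (-19)
Superheat = 13 K

13


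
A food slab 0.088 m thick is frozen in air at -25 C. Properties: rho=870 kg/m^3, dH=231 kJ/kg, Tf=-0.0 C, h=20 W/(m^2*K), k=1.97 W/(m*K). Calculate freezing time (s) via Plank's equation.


dT = -0.0 - (-25) = 25.0 K
term1 = a/(2h) = 0.088/(2*20) = 0.0022
term2 = a^2/(8k) = 0.088^2/(8*1.97) = 0.0004913705584
t = rho*dH*1000/dT * (term1 + term2)
t = 870*231*1000/25.0 * (0.0022 + 0.0004913705584)
t = 21635 s

21635


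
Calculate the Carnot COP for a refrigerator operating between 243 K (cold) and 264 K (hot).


dT = 264 - 243 = 21 K
COP_carnot = T_cold / dT = 243 / 21
COP_carnot = 11.571

11.571


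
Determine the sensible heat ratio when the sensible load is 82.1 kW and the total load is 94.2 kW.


SHR = Q_sensible / Q_total
SHR = 82.1 / 94.2
SHR = 0.872

0.872


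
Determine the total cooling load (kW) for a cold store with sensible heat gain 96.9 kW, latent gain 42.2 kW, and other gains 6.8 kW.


Q_total = Q_s + Q_l + Q_misc
Q_total = 96.9 + 42.2 + 6.8
Q_total = 145.9 kW

145.9


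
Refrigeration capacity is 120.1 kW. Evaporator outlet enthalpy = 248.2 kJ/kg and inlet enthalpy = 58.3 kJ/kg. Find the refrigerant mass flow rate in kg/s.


dh = 248.2 - 58.3 = 189.9 kJ/kg
m_dot = Q / dh = 120.1 / 189.9 = 0.6324 kg/s

0.6324


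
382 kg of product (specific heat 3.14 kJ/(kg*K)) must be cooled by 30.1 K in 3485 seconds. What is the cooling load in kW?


Q = m * cp * dT / t
Q = 382 * 3.14 * 30.1 / 3485
Q = 10.36 kW

10.36


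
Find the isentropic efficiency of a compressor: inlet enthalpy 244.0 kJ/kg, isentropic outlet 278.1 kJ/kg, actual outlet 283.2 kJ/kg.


dh_ideal = 278.1 - 244.0 = 34.1 kJ/kg
dh_actual = 283.2 - 244.0 = 39.2 kJ/kg
eta_s = dh_ideal / dh_actual = 34.1 / 39.2
eta_s = 0.8699

0.8699


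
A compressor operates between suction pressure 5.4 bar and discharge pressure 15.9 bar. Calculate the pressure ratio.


PR = P_high / P_low
PR = 15.9 / 5.4
PR = 2.944

2.944


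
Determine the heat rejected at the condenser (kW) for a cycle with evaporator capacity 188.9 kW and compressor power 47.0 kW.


Q_cond = Q_evap + W
Q_cond = 188.9 + 47.0
Q_cond = 235.9 kW

235.9


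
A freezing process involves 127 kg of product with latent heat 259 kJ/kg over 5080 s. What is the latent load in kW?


Q_lat = m * h_fg / t
Q_lat = 127 * 259 / 5080
Q_lat = 6.48 kW

6.48


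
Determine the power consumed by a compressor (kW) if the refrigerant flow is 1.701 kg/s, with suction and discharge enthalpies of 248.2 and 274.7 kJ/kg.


dh = 274.7 - 248.2 = 26.5 kJ/kg
W = m_dot * dh = 1.701 * 26.5 = 45.08 kW

45.08


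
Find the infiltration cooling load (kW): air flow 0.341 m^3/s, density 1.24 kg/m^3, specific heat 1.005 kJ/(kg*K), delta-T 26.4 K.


Q = V_dot * rho * cp * dT
Q = 0.341 * 1.24 * 1.005 * 26.4
Q = 11.219 kW

11.219


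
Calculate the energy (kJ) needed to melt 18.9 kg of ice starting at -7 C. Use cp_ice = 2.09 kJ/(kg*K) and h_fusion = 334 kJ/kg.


Sensible heat = cp * dT = 2.09 * 7 = 14.63 kJ/kg
Total per kg = 14.63 + 334 = 348.63 kJ/kg
Q = m * total = 18.9 * 348.63
Q = 6589.1 kJ

6589.1


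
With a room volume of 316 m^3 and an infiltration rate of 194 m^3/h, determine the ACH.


ACH = flow / volume
ACH = 194 / 316
ACH = 0.614

0.614


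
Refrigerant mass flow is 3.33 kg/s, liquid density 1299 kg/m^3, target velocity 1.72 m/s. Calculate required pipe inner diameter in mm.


A = m_dot / (rho * v) = 3.33 / (1299 * 1.72) = 0.001490413019 m^2
d = sqrt(4*A/pi) * 1000
d = 43.6 mm

43.6


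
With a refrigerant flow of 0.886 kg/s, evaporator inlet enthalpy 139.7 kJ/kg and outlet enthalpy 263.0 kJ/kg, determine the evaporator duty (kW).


dh = 263.0 - 139.7 = 123.3 kJ/kg
Q_evap = m_dot * dh = 0.886 * 123.3
Q_evap = 109.24 kW

109.24


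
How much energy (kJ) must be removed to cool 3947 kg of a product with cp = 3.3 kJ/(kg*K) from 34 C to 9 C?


dT = 34 - (9) = 25 K
Q = m * cp * dT = 3947 * 3.3 * 25
Q = 325628 kJ

325628


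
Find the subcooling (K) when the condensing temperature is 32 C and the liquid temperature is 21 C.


Subcooling = T_cond - T_liquid
Subcooling = 32 - 21
Subcooling = 11 K

11


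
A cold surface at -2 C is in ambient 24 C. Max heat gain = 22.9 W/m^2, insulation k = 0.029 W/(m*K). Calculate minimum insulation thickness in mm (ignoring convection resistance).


dT = 24 - (-2) = 26 K
thickness = k * dT / q_max * 1000
thickness = 0.029 * 26 / 22.9 * 1000
thickness = 32.9 mm

32.9


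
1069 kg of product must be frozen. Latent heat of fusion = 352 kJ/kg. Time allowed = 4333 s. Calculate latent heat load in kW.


Q_lat = m * h_fg / t
Q_lat = 1069 * 352 / 4333
Q_lat = 86.84 kW

86.84


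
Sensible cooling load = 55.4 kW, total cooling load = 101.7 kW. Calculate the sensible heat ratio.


SHR = Q_sensible / Q_total
SHR = 55.4 / 101.7
SHR = 0.545

0.545


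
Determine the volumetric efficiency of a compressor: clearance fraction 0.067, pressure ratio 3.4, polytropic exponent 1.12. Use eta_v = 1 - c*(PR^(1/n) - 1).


PR^(1/n) = 3.4^(1/1.12) = 2.98218614
eta_v = 1 - 0.067 * (2.98218614 - 1)
eta_v = 0.8672

0.8672


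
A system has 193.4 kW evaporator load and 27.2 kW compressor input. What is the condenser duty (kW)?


Q_cond = Q_evap + W
Q_cond = 193.4 + 27.2
Q_cond = 220.6 kW

220.6


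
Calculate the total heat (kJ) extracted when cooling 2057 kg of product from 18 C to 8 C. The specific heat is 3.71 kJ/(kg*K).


dT = 18 - (8) = 10 K
Q = m * cp * dT = 2057 * 3.71 * 10
Q = 76315 kJ

76315


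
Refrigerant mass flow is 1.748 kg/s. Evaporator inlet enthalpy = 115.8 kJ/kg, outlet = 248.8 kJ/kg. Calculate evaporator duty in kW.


dh = 248.8 - 115.8 = 133.0 kJ/kg
Q_evap = m_dot * dh = 1.748 * 133.0
Q_evap = 232.48 kW

232.48


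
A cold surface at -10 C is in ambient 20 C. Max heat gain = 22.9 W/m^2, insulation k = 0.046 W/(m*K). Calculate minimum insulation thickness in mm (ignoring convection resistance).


dT = 20 - (-10) = 30 K
thickness = k * dT / q_max * 1000
thickness = 0.046 * 30 / 22.9 * 1000
thickness = 60.3 mm

60.3


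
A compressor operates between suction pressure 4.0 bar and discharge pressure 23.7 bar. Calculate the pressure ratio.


PR = P_high / P_low
PR = 23.7 / 4.0
PR = 5.925

5.925


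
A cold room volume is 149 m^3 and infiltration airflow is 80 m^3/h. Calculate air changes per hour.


ACH = flow / volume
ACH = 80 / 149
ACH = 0.537

0.537


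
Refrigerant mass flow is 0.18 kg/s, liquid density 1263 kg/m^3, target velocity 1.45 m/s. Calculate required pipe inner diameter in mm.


A = m_dot / (rho * v) = 0.18 / (1263 * 1.45) = 0.00009828814809 m^2
d = sqrt(4*A/pi) * 1000
d = 11.2 mm

11.2


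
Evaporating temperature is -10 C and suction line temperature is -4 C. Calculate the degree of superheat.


Superheat = T_suction - T_evap
Superheat = -4 - (-10)
Superheat = 6 K

6


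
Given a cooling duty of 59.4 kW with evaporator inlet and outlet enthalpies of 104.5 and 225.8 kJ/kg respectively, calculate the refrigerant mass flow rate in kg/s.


dh = 225.8 - 104.5 = 121.3 kJ/kg
m_dot = Q / dh = 59.4 / 121.3 = 0.4897 kg/s

0.4897


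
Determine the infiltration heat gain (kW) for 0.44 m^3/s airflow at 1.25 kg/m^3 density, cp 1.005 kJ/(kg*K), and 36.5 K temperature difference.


Q = V_dot * rho * cp * dT
Q = 0.44 * 1.25 * 1.005 * 36.5
Q = 20.175 kW

20.175


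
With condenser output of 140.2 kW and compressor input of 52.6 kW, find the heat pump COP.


COP_hp = Q_cond / W
COP_hp = 140.2 / 52.6
COP_hp = 2.665

2.665


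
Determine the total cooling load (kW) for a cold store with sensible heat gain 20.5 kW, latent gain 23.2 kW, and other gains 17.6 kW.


Q_total = Q_s + Q_l + Q_misc
Q_total = 20.5 + 23.2 + 17.6
Q_total = 61.3 kW

61.3


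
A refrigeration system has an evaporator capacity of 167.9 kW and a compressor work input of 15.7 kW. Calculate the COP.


COP = Q_evap / W
COP = 167.9 / 15.7
COP = 10.694

10.694


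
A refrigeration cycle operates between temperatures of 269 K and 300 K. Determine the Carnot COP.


dT = 300 - 269 = 31 K
COP_carnot = T_cold / dT = 269 / 31
COP_carnot = 8.677

8.677


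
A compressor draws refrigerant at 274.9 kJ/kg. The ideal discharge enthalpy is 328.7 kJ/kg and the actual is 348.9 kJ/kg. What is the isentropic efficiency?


dh_ideal = 328.7 - 274.9 = 53.8 kJ/kg
dh_actual = 348.9 - 274.9 = 74.0 kJ/kg
eta_s = dh_ideal / dh_actual = 53.8 / 74.0
eta_s = 0.727

0.727


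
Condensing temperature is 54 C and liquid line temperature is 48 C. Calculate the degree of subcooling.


Subcooling = T_cond - T_liquid
Subcooling = 54 - 48
Subcooling = 6 K

6


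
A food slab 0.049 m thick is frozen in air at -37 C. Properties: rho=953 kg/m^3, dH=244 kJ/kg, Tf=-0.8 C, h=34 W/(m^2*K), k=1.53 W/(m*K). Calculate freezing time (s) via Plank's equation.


dT = -0.8 - (-37) = 36.2 K
term1 = a/(2h) = 0.049/(2*34) = 0.0007205882353
term2 = a^2/(8k) = 0.049^2/(8*1.53) = 0.0001961601307
t = rho*dH*1000/dT * (term1 + term2)
t = 953*244*1000/36.2 * (0.0007205882353 + 0.0001961601307)
t = 5889 s

5889


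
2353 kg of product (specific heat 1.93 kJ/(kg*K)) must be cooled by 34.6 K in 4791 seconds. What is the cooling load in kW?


Q = m * cp * dT / t
Q = 2353 * 1.93 * 34.6 / 4791
Q = 32.797 kW

32.797


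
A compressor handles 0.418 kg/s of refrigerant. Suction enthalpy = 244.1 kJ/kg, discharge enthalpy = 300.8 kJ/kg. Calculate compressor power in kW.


dh = 300.8 - 244.1 = 56.7 kJ/kg
W = m_dot * dh = 0.418 * 56.7 = 23.7 kW

23.7


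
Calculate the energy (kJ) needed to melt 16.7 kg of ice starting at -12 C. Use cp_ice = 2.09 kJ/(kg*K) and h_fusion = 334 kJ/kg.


Sensible heat = cp * dT = 2.09 * 12 = 25.08 kJ/kg
Total per kg = 25.08 + 334 = 359.08 kJ/kg
Q = m * total = 16.7 * 359.08
Q = 5996.6 kJ

5996.6


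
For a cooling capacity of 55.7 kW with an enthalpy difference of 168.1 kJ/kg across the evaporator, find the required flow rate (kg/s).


m_dot = Q / dh
m_dot = 55.7 / 168.1
m_dot = 0.3314 kg/s

0.3314


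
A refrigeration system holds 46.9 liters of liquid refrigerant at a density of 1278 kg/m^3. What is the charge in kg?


Charge = V * rho / 1000
Charge = 46.9 * 1278 / 1000
Charge = 59.94 kg

59.94


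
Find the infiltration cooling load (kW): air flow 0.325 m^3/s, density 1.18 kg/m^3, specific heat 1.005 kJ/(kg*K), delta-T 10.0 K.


Q = V_dot * rho * cp * dT
Q = 0.325 * 1.18 * 1.005 * 10.0
Q = 3.854 kW

3.854


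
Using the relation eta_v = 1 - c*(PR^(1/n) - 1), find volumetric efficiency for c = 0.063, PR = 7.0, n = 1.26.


PR^(1/n) = 7.0^(1/1.26) = 4.68503382
eta_v = 1 - 0.063 * (4.68503382 - 1)
eta_v = 0.7678

0.7678


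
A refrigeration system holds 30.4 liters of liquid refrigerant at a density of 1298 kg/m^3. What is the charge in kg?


Charge = V * rho / 1000
Charge = 30.4 * 1298 / 1000
Charge = 39.46 kg

39.46


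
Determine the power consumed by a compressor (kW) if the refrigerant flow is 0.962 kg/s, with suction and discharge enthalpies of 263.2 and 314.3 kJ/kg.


dh = 314.3 - 263.2 = 51.1 kJ/kg
W = m_dot * dh = 0.962 * 51.1 = 49.16 kW

49.16


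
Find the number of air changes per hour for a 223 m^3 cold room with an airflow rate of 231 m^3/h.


ACH = flow / volume
ACH = 231 / 223
ACH = 1.036

1.036


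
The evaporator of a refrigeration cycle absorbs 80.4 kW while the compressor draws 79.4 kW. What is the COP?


COP = Q_evap / W
COP = 80.4 / 79.4
COP = 1.013

1.013


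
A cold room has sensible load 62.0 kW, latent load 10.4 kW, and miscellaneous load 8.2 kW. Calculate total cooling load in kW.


Q_total = Q_s + Q_l + Q_misc
Q_total = 62.0 + 10.4 + 8.2
Q_total = 80.6 kW

80.6


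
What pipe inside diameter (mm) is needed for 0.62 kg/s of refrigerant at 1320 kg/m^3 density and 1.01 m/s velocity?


A = m_dot / (rho * v) = 0.62 / (1320 * 1.01) = 0.0004650465047 m^2
d = sqrt(4*A/pi) * 1000
d = 24.3 mm

24.3


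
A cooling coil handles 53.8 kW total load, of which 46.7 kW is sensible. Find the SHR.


SHR = Q_sensible / Q_total
SHR = 46.7 / 53.8
SHR = 0.868

0.868


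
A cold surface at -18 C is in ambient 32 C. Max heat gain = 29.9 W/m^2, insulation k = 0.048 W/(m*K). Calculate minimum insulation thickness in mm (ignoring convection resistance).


dT = 32 - (-18) = 50 K
thickness = k * dT / q_max * 1000
thickness = 0.048 * 50 / 29.9 * 1000
thickness = 80.3 mm

80.3


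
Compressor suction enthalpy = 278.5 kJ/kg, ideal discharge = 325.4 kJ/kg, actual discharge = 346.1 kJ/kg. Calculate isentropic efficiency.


dh_ideal = 325.4 - 278.5 = 46.9 kJ/kg
dh_actual = 346.1 - 278.5 = 67.6 kJ/kg
eta_s = dh_ideal / dh_actual = 46.9 / 67.6
eta_s = 0.6938

0.6938


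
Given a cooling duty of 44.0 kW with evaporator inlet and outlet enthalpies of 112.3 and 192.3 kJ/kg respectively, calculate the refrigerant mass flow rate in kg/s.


dh = 192.3 - 112.3 = 80.0 kJ/kg
m_dot = Q / dh = 44.0 / 80.0 = 0.55 kg/s

0.55


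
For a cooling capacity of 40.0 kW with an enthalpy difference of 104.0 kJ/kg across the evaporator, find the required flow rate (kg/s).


m_dot = Q / dh
m_dot = 40.0 / 104.0
m_dot = 0.3846 kg/s

0.3846


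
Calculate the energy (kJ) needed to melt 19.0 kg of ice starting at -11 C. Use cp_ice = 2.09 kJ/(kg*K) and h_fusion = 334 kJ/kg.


Sensible heat = cp * dT = 2.09 * 11 = 22.99 kJ/kg
Total per kg = 22.99 + 334 = 356.99 kJ/kg
Q = m * total = 19.0 * 356.99
Q = 6782.8 kJ

6782.8


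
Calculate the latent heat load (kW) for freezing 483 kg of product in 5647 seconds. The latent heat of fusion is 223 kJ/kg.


Q_lat = m * h_fg / t
Q_lat = 483 * 223 / 5647
Q_lat = 19.07 kW

19.07


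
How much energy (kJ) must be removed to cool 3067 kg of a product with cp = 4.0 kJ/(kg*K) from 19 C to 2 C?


dT = 19 - (2) = 17 K
Q = m * cp * dT = 3067 * 4.0 * 17
Q = 208556 kJ

208556


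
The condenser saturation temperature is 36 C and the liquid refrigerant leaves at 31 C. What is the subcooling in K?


Subcooling = T_cond - T_liquid
Subcooling = 36 - 31
Subcooling = 5 K

5


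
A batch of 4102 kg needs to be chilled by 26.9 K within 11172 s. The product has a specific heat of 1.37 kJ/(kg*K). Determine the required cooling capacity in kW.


Q = m * cp * dT / t
Q = 4102 * 1.37 * 26.9 / 11172
Q = 13.531 kW

13.531


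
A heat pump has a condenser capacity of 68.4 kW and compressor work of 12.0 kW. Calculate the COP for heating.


COP_hp = Q_cond / W
COP_hp = 68.4 / 12.0
COP_hp = 5.7

5.7


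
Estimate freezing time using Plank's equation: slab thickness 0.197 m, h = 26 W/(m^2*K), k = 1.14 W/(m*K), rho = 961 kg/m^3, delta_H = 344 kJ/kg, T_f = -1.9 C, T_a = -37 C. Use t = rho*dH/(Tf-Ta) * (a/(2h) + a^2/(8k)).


dT = -1.9 - (-37) = 35.1 K
term1 = a/(2h) = 0.197/(2*26) = 0.003788461538
term2 = a^2/(8k) = 0.197^2/(8*1.14) = 0.004255372807
t = rho*dH*1000/dT * (term1 + term2)
t = 961*344*1000/35.1 * (0.003788461538 + 0.004255372807)
t = 75760 s

75760


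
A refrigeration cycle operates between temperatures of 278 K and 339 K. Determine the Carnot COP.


dT = 339 - 278 = 61 K
COP_carnot = T_cold / dT = 278 / 61
COP_carnot = 4.557

4.557


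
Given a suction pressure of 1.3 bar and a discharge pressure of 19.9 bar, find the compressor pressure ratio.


PR = P_high / P_low
PR = 19.9 / 1.3
PR = 15.308

15.308


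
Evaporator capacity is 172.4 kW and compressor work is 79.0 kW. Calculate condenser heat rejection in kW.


Q_cond = Q_evap + W
Q_cond = 172.4 + 79.0
Q_cond = 251.4 kW

251.4


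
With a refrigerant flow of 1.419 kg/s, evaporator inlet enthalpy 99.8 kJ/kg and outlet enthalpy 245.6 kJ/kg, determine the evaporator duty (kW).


dh = 245.6 - 99.8 = 145.8 kJ/kg
Q_evap = m_dot * dh = 1.419 * 145.8
Q_evap = 206.89 kW

206.89


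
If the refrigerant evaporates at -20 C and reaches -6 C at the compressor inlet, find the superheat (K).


Superheat = T_suction - T_evap
Superheat = -6 - (-20)
Superheat = 14 K

14


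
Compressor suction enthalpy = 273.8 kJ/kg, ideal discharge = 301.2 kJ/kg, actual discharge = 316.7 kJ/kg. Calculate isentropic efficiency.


dh_ideal = 301.2 - 273.8 = 27.4 kJ/kg
dh_actual = 316.7 - 273.8 = 42.9 kJ/kg
eta_s = dh_ideal / dh_actual = 27.4 / 42.9
eta_s = 0.6387

0.6387


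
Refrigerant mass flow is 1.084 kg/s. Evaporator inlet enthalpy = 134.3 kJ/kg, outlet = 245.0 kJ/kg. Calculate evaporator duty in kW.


dh = 245.0 - 134.3 = 110.7 kJ/kg
Q_evap = m_dot * dh = 1.084 * 110.7
Q_evap = 120.0 kW

120.0


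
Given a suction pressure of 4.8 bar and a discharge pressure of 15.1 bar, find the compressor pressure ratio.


PR = P_high / P_low
PR = 15.1 / 4.8
PR = 3.146

3.146


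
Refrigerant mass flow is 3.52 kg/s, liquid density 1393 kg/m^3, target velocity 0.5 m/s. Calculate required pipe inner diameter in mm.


A = m_dot / (rho * v) = 3.52 / (1393 * 0.5) = 0.005053840632 m^2
d = sqrt(4*A/pi) * 1000
d = 80.2 mm

80.2


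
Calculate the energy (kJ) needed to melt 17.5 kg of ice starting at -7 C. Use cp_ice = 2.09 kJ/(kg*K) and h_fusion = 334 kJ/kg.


Sensible heat = cp * dT = 2.09 * 7 = 14.63 kJ/kg
Total per kg = 14.63 + 334 = 348.63 kJ/kg
Q = m * total = 17.5 * 348.63
Q = 6101.0 kJ

6101.0


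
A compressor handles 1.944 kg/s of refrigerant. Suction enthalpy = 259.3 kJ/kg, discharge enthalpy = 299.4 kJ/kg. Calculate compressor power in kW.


dh = 299.4 - 259.3 = 40.1 kJ/kg
W = m_dot * dh = 1.944 * 40.1 = 77.95 kW

77.95


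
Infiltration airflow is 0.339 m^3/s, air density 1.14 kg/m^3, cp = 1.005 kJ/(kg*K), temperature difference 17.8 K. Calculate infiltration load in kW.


Q = V_dot * rho * cp * dT
Q = 0.339 * 1.14 * 1.005 * 17.8
Q = 6.913 kW

6.913


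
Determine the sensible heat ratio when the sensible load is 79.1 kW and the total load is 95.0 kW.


SHR = Q_sensible / Q_total
SHR = 79.1 / 95.0
SHR = 0.833

0.833


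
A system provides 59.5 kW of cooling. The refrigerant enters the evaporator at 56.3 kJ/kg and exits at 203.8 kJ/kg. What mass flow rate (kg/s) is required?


dh = 203.8 - 56.3 = 147.5 kJ/kg
m_dot = Q / dh = 59.5 / 147.5 = 0.4034 kg/s

0.4034


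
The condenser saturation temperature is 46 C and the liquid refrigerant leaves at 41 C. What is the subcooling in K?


Subcooling = T_cond - T_liquid
Subcooling = 46 - 41
Subcooling = 5 K

5


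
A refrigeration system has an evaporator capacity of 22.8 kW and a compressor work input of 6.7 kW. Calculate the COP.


COP = Q_evap / W
COP = 22.8 / 6.7
COP = 3.403

3.403


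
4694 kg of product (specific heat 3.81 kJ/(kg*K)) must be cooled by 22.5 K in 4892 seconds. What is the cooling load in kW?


Q = m * cp * dT / t
Q = 4694 * 3.81 * 22.5 / 4892
Q = 82.255 kW

82.255


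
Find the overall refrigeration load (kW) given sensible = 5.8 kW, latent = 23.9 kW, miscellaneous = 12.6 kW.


Q_total = Q_s + Q_l + Q_misc
Q_total = 5.8 + 23.9 + 12.6
Q_total = 42.3 kW

42.3


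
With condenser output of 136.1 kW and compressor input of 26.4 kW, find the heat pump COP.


COP_hp = Q_cond / W
COP_hp = 136.1 / 26.4
COP_hp = 5.155

5.155


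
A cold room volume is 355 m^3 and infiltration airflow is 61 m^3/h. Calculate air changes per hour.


ACH = flow / volume
ACH = 61 / 355
ACH = 0.172

0.172


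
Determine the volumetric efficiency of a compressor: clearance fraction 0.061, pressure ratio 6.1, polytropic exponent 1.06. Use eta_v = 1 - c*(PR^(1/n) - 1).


PR^(1/n) = 6.1^(1/1.06) = 5.50651977
eta_v = 1 - 0.061 * (5.50651977 - 1)
eta_v = 0.7251

0.7251


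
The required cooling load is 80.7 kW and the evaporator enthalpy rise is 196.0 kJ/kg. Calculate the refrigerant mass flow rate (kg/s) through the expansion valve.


m_dot = Q / dh
m_dot = 80.7 / 196.0
m_dot = 0.4117 kg/s

0.4117


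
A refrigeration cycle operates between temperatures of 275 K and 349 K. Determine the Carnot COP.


dT = 349 - 275 = 74 K
COP_carnot = T_cold / dT = 275 / 74
COP_carnot = 3.716

3.716


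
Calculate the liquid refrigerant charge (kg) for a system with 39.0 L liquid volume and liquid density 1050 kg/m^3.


Charge = V * rho / 1000
Charge = 39.0 * 1050 / 1000
Charge = 40.95 kg

40.95


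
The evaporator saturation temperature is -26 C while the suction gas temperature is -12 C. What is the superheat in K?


Superheat = T_suction - T_evap
Superheat = -12 - (-26)
Superheat = 14 K

14


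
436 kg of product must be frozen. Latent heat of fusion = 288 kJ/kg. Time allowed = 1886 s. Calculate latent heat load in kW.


Q_lat = m * h_fg / t
Q_lat = 436 * 288 / 1886
Q_lat = 66.58 kW

66.58


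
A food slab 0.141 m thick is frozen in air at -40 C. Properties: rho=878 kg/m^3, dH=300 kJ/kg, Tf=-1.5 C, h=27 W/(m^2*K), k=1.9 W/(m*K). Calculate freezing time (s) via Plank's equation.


dT = -1.5 - (-40) = 38.5 K
term1 = a/(2h) = 0.141/(2*27) = 0.002611111111
term2 = a^2/(8k) = 0.141^2/(8*1.9) = 0.001307960526
t = rho*dH*1000/dT * (term1 + term2)
t = 878*300*1000/38.5 * (0.002611111111 + 0.001307960526)
t = 26813 s

26813


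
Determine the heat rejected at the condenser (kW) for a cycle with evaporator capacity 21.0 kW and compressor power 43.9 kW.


Q_cond = Q_evap + W
Q_cond = 21.0 + 43.9
Q_cond = 64.9 kW

64.9


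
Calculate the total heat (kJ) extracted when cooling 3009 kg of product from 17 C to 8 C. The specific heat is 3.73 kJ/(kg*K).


dT = 17 - (8) = 9 K
Q = m * cp * dT = 3009 * 3.73 * 9
Q = 101012 kJ

101012


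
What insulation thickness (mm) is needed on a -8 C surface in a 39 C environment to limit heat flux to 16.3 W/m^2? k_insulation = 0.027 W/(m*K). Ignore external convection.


dT = 39 - (-8) = 47 K
thickness = k * dT / q_max * 1000
thickness = 0.027 * 47 / 16.3 * 1000
thickness = 77.9 mm

77.9


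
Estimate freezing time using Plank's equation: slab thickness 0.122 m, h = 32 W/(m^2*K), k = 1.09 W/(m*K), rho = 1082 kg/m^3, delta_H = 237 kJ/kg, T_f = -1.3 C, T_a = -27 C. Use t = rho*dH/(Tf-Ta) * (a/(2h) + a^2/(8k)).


dT = -1.3 - (-27) = 25.7 K
term1 = a/(2h) = 0.122/(2*32) = 0.00190625
term2 = a^2/(8k) = 0.122^2/(8*1.09) = 0.001706880734
t = rho*dH*1000/dT * (term1 + term2)
t = 1082*237*1000/25.7 * (0.00190625 + 0.001706880734)
t = 36052 s

36052


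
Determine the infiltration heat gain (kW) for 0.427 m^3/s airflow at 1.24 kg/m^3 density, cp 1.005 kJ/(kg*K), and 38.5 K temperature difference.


Q = V_dot * rho * cp * dT
Q = 0.427 * 1.24 * 1.005 * 38.5
Q = 20.487 kW

20.487


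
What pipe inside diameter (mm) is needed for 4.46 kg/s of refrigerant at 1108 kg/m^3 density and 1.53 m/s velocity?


A = m_dot / (rho * v) = 4.46 / (1108 * 1.53) = 0.00263089592 m^2
d = sqrt(4*A/pi) * 1000
d = 57.9 mm

57.9


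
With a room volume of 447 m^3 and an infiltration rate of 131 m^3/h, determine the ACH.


ACH = flow / volume
ACH = 131 / 447
ACH = 0.293

0.293


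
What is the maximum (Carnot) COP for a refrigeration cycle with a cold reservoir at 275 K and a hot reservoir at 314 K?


dT = 314 - 275 = 39 K
COP_carnot = T_cold / dT = 275 / 39
COP_carnot = 7.051

7.051


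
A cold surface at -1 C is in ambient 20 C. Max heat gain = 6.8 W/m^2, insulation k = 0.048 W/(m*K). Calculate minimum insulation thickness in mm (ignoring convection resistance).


dT = 20 - (-1) = 21 K
thickness = k * dT / q_max * 1000
thickness = 0.048 * 21 / 6.8 * 1000
thickness = 148.2 mm

148.2


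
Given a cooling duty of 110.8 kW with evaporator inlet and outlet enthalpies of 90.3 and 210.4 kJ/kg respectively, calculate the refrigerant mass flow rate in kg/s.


dh = 210.4 - 90.3 = 120.1 kJ/kg
m_dot = Q / dh = 110.8 / 120.1 = 0.9226 kg/s

0.9226


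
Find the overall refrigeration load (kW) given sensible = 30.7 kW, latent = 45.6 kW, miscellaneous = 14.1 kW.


Q_total = Q_s + Q_l + Q_misc
Q_total = 30.7 + 45.6 + 14.1
Q_total = 90.4 kW

90.4


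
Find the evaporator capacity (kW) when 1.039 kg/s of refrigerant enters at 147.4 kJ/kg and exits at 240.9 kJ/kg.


dh = 240.9 - 147.4 = 93.5 kJ/kg
Q_evap = m_dot * dh = 1.039 * 93.5
Q_evap = 97.15 kW

97.15


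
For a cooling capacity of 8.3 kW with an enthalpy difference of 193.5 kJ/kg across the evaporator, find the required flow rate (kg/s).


m_dot = Q / dh
m_dot = 8.3 / 193.5
m_dot = 0.0429 kg/s

0.0429


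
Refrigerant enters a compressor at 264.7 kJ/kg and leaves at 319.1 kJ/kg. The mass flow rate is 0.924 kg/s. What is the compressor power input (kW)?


dh = 319.1 - 264.7 = 54.4 kJ/kg
W = m_dot * dh = 0.924 * 54.4 = 50.27 kW

50.27


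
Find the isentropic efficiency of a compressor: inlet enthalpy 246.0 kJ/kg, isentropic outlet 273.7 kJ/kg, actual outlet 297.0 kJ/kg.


dh_ideal = 273.7 - 246.0 = 27.7 kJ/kg
dh_actual = 297.0 - 246.0 = 51.0 kJ/kg
eta_s = dh_ideal / dh_actual = 27.7 / 51.0
eta_s = 0.5431

0.5431


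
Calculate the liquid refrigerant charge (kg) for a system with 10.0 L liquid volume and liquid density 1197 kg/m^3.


Charge = V * rho / 1000
Charge = 10.0 * 1197 / 1000
Charge = 11.97 kg

11.97


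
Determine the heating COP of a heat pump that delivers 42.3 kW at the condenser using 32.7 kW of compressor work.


COP_hp = Q_cond / W
COP_hp = 42.3 / 32.7
COP_hp = 1.294

1.294


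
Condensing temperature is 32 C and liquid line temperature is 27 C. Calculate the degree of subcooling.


Subcooling = T_cond - T_liquid
Subcooling = 32 - 27
Subcooling = 5 K

5


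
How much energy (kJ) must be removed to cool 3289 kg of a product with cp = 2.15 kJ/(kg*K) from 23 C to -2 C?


dT = 23 - (-2) = 25 K
Q = m * cp * dT = 3289 * 2.15 * 25
Q = 176784 kJ

176784


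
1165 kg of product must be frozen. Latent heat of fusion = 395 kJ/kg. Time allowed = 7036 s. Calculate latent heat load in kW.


Q_lat = m * h_fg / t
Q_lat = 1165 * 395 / 7036
Q_lat = 65.4 kW

65.4


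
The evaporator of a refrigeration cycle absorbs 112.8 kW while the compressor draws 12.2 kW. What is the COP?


COP = Q_evap / W
COP = 112.8 / 12.2
COP = 9.246

9.246


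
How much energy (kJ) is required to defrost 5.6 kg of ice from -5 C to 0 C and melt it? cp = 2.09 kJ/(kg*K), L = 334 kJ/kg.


Sensible heat = cp * dT = 2.09 * 5 = 10.45 kJ/kg
Total per kg = 10.45 + 334 = 344.45 kJ/kg
Q = m * total = 5.6 * 344.45
Q = 1928.9 kJ

1928.9
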